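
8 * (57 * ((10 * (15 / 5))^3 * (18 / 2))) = 110808000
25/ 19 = 1.32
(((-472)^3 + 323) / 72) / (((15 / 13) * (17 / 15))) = -1116828.78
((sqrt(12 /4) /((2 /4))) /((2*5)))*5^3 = 43.30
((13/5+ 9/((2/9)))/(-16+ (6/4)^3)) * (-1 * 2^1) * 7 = 24136/505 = 47.79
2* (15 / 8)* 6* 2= 45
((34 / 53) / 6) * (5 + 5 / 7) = 680 / 1113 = 0.61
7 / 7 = 1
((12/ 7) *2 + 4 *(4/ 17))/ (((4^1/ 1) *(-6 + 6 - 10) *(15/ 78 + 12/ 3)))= -338/ 12971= -0.03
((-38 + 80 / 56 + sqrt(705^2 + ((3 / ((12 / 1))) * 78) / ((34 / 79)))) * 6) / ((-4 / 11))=4224 / 7- 33 * sqrt(574613277) / 68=-11029.60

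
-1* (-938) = 938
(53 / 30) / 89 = 53 / 2670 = 0.02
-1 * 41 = -41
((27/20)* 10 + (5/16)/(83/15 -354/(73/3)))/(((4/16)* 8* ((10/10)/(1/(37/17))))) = 36153237/11687264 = 3.09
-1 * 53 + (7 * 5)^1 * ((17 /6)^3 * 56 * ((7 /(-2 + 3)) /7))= 1202254 /27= 44527.93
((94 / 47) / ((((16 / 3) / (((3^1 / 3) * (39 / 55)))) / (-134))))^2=61449921 / 48400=1269.63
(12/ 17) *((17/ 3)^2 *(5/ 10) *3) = 34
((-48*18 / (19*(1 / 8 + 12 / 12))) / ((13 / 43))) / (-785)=33024 / 193895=0.17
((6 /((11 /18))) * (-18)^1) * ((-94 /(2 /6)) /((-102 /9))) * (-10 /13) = 8223120 /2431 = 3382.61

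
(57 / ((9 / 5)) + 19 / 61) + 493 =96071 / 183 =524.98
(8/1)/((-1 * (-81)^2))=-8/6561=-0.00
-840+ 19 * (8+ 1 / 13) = -8925 / 13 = -686.54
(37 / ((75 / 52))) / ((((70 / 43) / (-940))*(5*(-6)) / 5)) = 3888404 / 1575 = 2468.83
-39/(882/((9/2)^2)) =-351/392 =-0.90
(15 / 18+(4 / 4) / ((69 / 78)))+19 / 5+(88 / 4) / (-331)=5.70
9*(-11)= -99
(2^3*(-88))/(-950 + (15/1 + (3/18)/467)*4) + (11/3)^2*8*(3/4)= 38088226/467583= 81.46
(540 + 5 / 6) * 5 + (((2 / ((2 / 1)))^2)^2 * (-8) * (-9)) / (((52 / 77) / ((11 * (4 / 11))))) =244189 / 78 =3130.63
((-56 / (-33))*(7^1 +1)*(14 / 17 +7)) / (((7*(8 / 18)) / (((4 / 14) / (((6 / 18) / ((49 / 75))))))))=89376 / 4675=19.12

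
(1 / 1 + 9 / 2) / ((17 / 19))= 209 / 34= 6.15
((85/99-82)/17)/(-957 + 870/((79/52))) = 21883/1762101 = 0.01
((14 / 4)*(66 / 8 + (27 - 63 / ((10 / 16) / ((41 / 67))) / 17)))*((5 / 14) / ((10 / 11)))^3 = 958771209 / 142876160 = 6.71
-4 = -4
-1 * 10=-10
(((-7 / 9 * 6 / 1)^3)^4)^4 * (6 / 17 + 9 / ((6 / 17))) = 1513503178125245103545403330795947714558319059680104546304 / 452009844102277555892379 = 3348385434240189744950941000000000.00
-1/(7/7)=-1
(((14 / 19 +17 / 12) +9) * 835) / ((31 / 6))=2123405 / 1178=1802.55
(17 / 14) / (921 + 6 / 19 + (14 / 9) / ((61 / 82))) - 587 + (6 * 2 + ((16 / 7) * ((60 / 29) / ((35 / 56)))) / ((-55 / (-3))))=-123584151991873 / 215083832810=-574.59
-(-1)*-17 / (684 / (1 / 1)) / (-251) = 17 / 171684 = 0.00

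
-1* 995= -995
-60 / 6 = -10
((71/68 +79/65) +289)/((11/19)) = 24459973/48620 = 503.08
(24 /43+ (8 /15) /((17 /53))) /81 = 24352 /888165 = 0.03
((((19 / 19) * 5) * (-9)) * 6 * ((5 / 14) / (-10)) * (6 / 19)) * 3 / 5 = 243 / 133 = 1.83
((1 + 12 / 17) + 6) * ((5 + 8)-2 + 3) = 1834 / 17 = 107.88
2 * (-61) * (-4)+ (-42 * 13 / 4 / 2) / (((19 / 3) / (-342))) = 8347 / 2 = 4173.50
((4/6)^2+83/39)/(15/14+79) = 4214/131157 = 0.03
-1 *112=-112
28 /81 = 0.35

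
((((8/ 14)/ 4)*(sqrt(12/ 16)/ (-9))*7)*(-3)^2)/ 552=-sqrt(3)/ 1104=-0.00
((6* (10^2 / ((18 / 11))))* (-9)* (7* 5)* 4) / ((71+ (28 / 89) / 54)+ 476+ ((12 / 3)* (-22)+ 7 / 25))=-1005.91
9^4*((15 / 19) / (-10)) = -517.97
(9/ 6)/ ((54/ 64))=16/ 9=1.78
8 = 8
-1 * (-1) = 1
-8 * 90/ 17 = -720/ 17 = -42.35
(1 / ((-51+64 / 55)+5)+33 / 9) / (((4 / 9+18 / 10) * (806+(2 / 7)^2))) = 2201815 / 1093067652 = 0.00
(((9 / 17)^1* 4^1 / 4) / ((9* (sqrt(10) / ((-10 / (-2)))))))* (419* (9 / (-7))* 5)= -18855* sqrt(10) / 238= -250.52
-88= -88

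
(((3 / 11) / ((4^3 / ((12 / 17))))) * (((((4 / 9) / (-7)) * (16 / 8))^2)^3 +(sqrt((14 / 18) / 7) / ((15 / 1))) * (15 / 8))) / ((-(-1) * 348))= 20843264555 / 57867085223152128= 0.00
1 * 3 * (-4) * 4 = -48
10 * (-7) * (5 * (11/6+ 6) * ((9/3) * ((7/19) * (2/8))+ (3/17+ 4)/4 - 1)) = -567525/646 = -878.52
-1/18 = -0.06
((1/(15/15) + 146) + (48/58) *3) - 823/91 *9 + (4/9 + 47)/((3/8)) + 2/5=195.01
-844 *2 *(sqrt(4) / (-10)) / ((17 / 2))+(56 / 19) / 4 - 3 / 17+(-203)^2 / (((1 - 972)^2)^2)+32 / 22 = 659048233559634384 / 15792181672506965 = 41.73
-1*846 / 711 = -94 / 79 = -1.19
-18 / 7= -2.57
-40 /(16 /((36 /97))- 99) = 360 /503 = 0.72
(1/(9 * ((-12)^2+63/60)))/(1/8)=160/26109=0.01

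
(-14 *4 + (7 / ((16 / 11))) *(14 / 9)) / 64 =-3493 / 4608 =-0.76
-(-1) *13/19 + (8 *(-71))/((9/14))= -150971/171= -882.87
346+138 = 484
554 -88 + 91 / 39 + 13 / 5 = 7064 / 15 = 470.93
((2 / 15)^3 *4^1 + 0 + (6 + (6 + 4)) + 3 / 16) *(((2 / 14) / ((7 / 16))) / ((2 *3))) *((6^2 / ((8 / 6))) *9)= 2623911 / 12250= 214.20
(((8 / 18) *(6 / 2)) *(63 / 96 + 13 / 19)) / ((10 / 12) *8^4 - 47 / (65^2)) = 3443375 / 6576106568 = 0.00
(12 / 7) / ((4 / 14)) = 6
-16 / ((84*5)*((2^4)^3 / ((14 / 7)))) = -1 / 53760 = -0.00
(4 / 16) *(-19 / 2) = -2.38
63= 63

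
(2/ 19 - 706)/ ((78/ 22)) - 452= -482464/ 741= -651.10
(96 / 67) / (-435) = -32 / 9715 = -0.00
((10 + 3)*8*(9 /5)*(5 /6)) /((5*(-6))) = -26 /5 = -5.20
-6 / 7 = -0.86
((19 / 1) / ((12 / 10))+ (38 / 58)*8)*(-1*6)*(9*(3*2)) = -198018 / 29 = -6828.21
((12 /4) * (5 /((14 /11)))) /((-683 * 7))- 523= -523.00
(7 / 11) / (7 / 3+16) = 21 / 605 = 0.03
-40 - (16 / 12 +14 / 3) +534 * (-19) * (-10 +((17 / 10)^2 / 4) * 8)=1069253 / 25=42770.12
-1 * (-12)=12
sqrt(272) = 4 *sqrt(17) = 16.49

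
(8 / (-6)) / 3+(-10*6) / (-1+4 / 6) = 1616 / 9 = 179.56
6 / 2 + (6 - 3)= 6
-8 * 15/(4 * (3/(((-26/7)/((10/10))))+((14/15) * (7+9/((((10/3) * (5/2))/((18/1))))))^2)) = -109687500/2223596291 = -0.05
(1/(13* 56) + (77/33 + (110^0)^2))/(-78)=-7283/170352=-0.04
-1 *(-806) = 806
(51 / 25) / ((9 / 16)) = 272 / 75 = 3.63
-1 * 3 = -3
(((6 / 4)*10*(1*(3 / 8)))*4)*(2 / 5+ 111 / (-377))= 1791 / 754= 2.38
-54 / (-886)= 27 / 443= 0.06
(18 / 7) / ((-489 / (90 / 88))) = -135 / 25102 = -0.01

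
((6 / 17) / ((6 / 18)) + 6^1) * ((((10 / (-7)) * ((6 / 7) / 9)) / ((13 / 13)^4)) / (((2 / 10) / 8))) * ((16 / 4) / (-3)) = 128000 / 2499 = 51.22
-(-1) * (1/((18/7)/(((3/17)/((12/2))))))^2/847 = 7/45319824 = 0.00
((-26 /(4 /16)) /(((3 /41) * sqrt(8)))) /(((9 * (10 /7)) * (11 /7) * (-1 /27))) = 26117 * sqrt(2) /55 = 671.55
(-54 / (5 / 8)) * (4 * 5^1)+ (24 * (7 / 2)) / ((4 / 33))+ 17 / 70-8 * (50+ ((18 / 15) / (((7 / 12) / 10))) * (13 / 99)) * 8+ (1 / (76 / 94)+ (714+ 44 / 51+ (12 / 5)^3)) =-34300684261 / 9326625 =-3677.72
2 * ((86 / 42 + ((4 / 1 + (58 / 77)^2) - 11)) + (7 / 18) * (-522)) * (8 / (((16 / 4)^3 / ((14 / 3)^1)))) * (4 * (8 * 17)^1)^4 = -161527194397966336 / 7623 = -21189452236385.46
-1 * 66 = -66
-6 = -6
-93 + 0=-93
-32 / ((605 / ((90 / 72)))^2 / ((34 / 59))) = -68 / 863819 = -0.00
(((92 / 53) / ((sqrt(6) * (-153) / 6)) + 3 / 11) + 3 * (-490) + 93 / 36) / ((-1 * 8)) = 23 * sqrt(6) / 16218 + 193663 / 1056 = 183.40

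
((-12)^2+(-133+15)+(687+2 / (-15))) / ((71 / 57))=203167 / 355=572.30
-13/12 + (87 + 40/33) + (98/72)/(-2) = 68467/792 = 86.45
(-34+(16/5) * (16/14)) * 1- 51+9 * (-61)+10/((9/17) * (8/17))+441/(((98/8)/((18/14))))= -685337/1260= -543.92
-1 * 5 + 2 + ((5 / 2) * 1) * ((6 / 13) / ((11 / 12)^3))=-25989 / 17303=-1.50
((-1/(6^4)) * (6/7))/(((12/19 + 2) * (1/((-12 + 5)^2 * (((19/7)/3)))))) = -361/32400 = -0.01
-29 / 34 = -0.85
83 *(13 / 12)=1079 / 12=89.92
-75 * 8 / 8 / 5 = -15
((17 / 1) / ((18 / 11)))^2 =34969 / 324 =107.93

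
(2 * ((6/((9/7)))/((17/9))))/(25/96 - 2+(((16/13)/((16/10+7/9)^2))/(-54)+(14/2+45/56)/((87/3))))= -243644978304/72707550053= -3.35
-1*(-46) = 46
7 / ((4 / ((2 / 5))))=7 / 10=0.70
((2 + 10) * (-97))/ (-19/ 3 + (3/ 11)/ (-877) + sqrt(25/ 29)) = 4874724219420 * sqrt(29)/ 953449535891 + 179073662051592/ 953449535891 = 215.35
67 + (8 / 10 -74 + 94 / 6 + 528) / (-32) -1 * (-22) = 35663 / 480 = 74.30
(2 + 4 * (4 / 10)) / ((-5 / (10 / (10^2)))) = -9 / 125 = -0.07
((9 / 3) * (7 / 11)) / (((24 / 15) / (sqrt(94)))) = 105 * sqrt(94) / 88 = 11.57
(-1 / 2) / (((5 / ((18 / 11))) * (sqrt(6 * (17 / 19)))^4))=-361 / 63580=-0.01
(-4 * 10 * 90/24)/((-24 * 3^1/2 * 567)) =25/3402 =0.01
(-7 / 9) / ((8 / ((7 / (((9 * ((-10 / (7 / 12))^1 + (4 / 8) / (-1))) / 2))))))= 343 / 40014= 0.01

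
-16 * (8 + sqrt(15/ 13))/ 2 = -64-8 * sqrt(195)/ 13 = -72.59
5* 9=45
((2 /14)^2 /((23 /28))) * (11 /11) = 4 /161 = 0.02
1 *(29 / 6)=29 / 6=4.83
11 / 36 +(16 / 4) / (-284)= 745 / 2556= 0.29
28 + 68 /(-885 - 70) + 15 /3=31447 /955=32.93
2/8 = 1/4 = 0.25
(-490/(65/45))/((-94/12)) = 26460/611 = 43.31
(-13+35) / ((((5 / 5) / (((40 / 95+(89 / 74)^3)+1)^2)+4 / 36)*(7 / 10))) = 148.80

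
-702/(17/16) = -11232/17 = -660.71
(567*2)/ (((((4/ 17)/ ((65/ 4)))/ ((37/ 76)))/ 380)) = 14488621.88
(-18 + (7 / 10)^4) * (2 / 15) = -177599 / 75000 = -2.37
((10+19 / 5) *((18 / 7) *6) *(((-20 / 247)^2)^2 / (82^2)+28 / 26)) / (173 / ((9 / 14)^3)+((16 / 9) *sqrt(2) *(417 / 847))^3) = 14321656236440877413448432613610417590089 / 40672676805072489363598359368080205639405 - 29492454122626453564956279017620460544 *sqrt(2) / 40672676805072489363598359368080205639405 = 0.35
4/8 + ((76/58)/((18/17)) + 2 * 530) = 554227/522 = 1061.74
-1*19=-19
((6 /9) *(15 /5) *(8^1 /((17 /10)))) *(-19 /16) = -190 /17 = -11.18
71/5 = 14.20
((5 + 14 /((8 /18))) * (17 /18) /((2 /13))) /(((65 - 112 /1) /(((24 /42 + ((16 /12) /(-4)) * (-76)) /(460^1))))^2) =37299496 /115950465225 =0.00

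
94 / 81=1.16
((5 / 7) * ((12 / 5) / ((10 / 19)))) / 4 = 57 / 70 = 0.81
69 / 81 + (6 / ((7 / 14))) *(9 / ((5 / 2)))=5947 / 135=44.05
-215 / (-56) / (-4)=-215 / 224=-0.96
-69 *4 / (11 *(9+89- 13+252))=-276 / 3707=-0.07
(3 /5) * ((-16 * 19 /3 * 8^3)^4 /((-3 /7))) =-4108395249269852864512 /405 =-10144185800666303369.17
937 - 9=928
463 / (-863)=-463 / 863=-0.54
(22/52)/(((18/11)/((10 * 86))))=26015/117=222.35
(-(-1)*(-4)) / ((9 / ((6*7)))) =-56 / 3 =-18.67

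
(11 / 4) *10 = 55 / 2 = 27.50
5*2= 10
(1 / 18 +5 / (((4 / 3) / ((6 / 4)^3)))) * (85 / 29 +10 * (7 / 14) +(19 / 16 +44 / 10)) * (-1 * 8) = -114819943 / 83520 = -1374.76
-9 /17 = -0.53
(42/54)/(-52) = -7/468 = -0.01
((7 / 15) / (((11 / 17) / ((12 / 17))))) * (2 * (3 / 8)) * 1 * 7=147 / 55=2.67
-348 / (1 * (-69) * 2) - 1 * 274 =-6244 / 23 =-271.48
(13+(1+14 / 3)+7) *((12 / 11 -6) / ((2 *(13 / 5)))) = -315 / 13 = -24.23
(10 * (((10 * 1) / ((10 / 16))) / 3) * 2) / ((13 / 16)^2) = 81920 / 507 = 161.58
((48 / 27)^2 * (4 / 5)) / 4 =256 / 405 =0.63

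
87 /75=29 /25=1.16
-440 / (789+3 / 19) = -4180 / 7497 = -0.56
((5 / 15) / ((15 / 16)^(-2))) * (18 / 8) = 675 / 1024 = 0.66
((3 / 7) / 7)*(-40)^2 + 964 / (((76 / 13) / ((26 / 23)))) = 6089042 / 21413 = 284.36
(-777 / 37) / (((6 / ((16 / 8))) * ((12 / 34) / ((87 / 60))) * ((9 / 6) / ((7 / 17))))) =-1421 / 180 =-7.89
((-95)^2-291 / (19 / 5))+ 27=170533 / 19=8975.42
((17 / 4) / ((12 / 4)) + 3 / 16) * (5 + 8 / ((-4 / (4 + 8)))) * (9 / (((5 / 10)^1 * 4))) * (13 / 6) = -19019 / 64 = -297.17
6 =6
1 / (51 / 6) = 2 / 17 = 0.12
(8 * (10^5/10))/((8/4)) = 40000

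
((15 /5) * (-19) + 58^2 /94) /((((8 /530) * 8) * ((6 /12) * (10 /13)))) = -686933 /1504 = -456.74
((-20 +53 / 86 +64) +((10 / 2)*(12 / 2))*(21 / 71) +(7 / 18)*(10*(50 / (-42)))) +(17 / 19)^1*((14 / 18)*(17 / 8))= 630719221 / 12529512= 50.34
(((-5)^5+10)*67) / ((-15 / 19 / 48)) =12689264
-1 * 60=-60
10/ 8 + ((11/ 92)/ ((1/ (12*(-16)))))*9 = -18893/ 92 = -205.36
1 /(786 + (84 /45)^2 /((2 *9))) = 2025 /1592042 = 0.00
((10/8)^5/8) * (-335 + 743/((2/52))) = 59321875/8192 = 7241.44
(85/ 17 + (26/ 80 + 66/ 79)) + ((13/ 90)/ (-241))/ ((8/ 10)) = 10554697/ 1713510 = 6.16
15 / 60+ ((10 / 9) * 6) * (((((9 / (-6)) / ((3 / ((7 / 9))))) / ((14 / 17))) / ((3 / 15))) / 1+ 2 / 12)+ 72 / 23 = -27943 / 2484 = -11.25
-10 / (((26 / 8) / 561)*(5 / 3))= -13464 / 13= -1035.69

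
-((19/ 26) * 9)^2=-29241/ 676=-43.26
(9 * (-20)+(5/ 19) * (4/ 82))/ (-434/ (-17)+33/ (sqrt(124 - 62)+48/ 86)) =-116613673802920/ 15891454020853+2472450941730 * sqrt(62)/ 15891454020853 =-6.11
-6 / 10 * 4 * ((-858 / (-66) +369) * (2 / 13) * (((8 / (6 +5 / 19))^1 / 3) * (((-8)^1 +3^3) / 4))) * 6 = -13238592 / 7735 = -1711.52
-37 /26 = -1.42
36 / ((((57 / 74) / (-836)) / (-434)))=16957248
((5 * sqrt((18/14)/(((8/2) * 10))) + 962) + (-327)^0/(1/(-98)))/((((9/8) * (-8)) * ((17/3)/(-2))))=sqrt(70)/238 + 576/17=33.92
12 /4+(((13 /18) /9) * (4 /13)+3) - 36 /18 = 326 /81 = 4.02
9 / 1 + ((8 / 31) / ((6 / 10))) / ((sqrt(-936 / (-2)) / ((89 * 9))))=9 + 1780 * sqrt(13) / 403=24.93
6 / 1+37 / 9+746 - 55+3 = 6337 / 9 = 704.11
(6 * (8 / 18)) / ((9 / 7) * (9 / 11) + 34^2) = 616 / 267279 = 0.00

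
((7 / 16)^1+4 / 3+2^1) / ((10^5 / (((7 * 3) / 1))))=1267 / 1600000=0.00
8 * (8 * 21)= 1344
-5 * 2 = -10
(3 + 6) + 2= 11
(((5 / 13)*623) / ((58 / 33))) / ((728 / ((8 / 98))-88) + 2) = 34265 / 2219776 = 0.02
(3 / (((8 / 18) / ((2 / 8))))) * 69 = 116.44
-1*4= -4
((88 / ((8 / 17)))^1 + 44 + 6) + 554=791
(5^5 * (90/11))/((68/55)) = 703125/34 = 20680.15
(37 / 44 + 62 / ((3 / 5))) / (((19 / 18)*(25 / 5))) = 41253 / 2090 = 19.74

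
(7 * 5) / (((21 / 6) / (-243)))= -2430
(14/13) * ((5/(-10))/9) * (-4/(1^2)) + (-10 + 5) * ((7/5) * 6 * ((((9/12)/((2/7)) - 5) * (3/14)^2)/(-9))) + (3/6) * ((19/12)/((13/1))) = -2735/13104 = -0.21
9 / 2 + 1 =11 / 2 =5.50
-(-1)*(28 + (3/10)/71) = 19883/710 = 28.00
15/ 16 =0.94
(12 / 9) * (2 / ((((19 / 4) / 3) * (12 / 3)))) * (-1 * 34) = -272 / 19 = -14.32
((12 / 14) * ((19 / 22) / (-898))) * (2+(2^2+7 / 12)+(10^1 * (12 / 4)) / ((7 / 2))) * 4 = -24187 / 484022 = -0.05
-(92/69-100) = 296/3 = 98.67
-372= -372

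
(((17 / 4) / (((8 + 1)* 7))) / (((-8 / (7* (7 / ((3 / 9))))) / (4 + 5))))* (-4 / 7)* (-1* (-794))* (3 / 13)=60741 / 52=1168.10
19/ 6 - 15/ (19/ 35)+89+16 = 80.54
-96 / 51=-32 / 17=-1.88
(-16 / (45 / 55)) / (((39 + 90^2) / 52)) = -9152 / 73251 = -0.12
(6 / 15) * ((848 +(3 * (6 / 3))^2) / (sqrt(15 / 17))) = 1768 * sqrt(255) / 75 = 376.44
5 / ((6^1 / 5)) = 4.17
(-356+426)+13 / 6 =433 / 6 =72.17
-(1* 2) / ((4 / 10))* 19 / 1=-95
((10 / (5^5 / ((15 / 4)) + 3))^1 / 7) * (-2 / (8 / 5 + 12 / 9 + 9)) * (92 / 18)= -4600 / 3143777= -0.00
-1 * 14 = -14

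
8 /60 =2 /15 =0.13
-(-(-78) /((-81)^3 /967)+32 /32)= -152005 /177147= -0.86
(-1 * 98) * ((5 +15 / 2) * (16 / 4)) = -4900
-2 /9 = -0.22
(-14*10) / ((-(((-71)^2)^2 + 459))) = 7 / 1270607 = 0.00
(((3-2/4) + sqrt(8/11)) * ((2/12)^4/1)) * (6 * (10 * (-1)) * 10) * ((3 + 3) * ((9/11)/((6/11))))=-125/12-25 * sqrt(22)/33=-13.97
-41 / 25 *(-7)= 11.48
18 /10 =1.80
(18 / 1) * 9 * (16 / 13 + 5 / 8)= 15633 / 52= 300.63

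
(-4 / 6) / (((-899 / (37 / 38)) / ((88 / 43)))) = 3256 / 2203449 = 0.00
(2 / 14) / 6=1 / 42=0.02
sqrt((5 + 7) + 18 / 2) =sqrt(21) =4.58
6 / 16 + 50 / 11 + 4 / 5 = 2517 / 440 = 5.72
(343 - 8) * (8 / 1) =2680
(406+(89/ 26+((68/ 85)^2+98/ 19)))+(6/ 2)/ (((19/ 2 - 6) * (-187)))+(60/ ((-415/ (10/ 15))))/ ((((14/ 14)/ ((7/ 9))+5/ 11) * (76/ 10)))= 415.21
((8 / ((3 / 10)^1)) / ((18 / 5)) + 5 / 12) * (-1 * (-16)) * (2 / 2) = 3380 / 27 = 125.19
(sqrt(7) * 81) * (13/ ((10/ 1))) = 1053 * sqrt(7)/ 10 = 278.60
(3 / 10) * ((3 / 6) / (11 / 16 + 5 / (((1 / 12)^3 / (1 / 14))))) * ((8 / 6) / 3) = 112 / 1037955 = 0.00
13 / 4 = 3.25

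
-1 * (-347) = 347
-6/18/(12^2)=-1/432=-0.00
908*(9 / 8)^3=165483 / 128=1292.84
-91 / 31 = -2.94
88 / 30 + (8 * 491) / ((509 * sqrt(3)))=44 / 15 + 3928 * sqrt(3) / 1527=7.39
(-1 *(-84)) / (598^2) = 21 / 89401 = 0.00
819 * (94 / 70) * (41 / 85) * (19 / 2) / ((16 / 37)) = 158497677 / 13600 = 11654.24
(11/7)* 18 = 198/7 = 28.29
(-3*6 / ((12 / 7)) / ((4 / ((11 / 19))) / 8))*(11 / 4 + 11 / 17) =-53361 / 1292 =-41.30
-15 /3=-5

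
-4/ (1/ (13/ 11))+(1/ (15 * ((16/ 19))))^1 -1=-14911/ 2640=-5.65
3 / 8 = 0.38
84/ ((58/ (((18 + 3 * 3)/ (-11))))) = -1134/ 319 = -3.55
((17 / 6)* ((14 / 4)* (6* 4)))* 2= 476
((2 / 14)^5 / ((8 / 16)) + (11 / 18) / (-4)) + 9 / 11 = 8858873 / 13311144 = 0.67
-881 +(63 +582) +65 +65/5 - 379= -537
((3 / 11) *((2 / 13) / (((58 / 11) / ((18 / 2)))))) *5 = 135 / 377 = 0.36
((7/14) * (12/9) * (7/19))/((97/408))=1904/1843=1.03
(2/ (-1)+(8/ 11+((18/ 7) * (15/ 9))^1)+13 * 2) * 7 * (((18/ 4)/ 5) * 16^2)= 46792.15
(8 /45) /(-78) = -4 /1755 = -0.00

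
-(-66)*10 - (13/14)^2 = 129191/196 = 659.14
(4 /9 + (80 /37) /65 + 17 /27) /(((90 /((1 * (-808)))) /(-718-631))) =7837587476 /584415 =13411.00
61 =61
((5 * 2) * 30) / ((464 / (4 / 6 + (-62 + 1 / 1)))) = -4525 / 116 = -39.01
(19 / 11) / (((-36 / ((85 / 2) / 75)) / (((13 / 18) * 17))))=-71383 / 213840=-0.33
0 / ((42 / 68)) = 0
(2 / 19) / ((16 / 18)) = 9 / 76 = 0.12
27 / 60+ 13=269 / 20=13.45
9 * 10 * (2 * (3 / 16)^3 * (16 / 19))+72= 88767 / 1216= 73.00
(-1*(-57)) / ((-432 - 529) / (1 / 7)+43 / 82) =-1558 / 183857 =-0.01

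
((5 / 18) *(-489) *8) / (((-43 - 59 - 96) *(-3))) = -1630 / 891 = -1.83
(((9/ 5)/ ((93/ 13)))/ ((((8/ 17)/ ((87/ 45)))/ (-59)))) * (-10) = 378131/ 620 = 609.89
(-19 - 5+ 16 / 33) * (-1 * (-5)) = -3880 / 33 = -117.58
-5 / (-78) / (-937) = -5 / 73086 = -0.00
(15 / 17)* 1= 15 / 17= 0.88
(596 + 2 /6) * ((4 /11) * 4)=28624 /33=867.39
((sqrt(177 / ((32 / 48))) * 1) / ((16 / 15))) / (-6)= -15 * sqrt(118) / 64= -2.55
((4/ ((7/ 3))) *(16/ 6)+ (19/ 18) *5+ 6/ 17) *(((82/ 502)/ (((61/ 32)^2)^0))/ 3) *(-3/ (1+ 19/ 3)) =-895973/ 3942708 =-0.23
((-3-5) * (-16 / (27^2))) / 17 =128 / 12393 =0.01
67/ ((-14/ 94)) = -3149/ 7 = -449.86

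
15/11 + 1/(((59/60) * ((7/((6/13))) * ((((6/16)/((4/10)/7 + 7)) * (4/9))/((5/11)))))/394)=16213125/31801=509.83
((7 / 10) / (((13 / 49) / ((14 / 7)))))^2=117649 / 4225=27.85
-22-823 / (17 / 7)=-6135 / 17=-360.88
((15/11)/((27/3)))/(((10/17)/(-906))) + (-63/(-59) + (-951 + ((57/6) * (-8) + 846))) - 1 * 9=-274070/649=-422.30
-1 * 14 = -14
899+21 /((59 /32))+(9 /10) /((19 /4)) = 5103797 /5605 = 910.58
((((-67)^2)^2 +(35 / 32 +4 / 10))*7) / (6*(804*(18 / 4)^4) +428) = 71.29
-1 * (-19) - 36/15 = 16.60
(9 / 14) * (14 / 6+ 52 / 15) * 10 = 261 / 7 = 37.29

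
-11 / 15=-0.73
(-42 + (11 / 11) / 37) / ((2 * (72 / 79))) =-122687 / 5328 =-23.03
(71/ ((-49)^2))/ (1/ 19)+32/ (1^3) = 32.56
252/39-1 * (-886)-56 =10874/13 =836.46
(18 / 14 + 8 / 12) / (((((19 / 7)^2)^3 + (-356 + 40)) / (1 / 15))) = 689087 / 444095865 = 0.00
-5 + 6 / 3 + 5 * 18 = 87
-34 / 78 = -0.44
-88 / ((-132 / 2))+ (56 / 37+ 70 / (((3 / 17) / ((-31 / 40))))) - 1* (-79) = -100153 / 444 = -225.57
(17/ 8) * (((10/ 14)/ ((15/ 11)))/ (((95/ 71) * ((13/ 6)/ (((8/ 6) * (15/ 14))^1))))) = 13277/ 24206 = 0.55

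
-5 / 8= -0.62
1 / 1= 1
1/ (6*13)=1/ 78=0.01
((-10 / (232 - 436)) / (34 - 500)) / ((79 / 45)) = -75 / 1251676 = -0.00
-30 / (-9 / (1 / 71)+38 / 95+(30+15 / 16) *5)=2400 / 38713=0.06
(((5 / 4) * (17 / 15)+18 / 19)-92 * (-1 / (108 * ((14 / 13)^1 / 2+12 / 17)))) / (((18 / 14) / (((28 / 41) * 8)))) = 674370536 / 52056675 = 12.95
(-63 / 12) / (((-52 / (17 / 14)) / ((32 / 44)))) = 51 / 572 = 0.09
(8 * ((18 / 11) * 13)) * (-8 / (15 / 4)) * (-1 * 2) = 39936 / 55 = 726.11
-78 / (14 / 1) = -39 / 7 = -5.57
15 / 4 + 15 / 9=65 / 12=5.42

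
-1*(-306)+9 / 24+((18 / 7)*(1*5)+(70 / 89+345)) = 3314453 / 4984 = 665.02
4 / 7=0.57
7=7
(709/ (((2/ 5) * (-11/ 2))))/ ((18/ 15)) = -17725/ 66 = -268.56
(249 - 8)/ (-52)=-241/ 52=-4.63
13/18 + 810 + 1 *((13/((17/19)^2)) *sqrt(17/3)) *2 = 9386 *sqrt(51)/867 + 14593/18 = 888.03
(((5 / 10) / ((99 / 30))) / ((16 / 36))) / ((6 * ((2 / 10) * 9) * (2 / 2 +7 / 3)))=5 / 528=0.01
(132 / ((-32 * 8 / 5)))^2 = 27225 / 4096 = 6.65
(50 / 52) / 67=25 / 1742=0.01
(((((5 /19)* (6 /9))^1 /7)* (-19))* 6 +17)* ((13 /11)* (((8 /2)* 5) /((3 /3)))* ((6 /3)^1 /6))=780 /7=111.43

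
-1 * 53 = -53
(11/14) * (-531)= -5841/14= -417.21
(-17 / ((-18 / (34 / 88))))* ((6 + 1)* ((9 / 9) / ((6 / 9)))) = 2023 / 528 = 3.83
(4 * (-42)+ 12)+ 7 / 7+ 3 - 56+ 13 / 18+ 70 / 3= -3311 / 18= -183.94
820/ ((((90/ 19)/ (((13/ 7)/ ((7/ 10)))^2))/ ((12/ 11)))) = 105320800/ 79233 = 1329.25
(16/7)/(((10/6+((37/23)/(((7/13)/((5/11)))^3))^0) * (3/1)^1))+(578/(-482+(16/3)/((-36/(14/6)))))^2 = 4599101417/2671313575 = 1.72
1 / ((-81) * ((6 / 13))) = -13 / 486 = -0.03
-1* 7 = -7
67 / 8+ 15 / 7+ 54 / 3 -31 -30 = -1819 / 56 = -32.48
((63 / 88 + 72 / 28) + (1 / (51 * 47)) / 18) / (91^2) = 43685633 / 110045944008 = 0.00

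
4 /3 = 1.33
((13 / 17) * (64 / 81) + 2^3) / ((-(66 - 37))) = -11848 / 39933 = -0.30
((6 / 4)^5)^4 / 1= 3486784401 / 1048576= 3325.26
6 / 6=1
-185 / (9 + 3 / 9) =-555 / 28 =-19.82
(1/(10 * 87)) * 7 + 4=4.01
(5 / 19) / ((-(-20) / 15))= 15 / 76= 0.20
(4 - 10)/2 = -3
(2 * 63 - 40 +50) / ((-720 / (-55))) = 187 / 18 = 10.39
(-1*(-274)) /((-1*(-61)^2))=-274 /3721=-0.07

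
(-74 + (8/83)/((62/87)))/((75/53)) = -10072862/192975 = -52.20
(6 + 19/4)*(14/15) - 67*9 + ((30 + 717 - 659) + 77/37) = -558203/1110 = -502.89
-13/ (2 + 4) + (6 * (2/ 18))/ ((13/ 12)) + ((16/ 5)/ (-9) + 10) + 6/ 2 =12979/ 1170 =11.09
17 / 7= 2.43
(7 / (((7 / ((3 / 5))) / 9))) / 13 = 27 / 65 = 0.42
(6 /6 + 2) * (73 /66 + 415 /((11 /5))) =12523 /22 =569.23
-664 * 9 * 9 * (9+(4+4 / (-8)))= -672300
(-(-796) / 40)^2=39601 / 100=396.01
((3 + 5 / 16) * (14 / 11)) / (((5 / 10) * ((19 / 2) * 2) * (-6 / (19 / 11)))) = -371 / 2904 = -0.13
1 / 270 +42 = 42.00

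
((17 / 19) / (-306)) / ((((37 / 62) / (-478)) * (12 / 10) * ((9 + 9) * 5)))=7409 / 341658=0.02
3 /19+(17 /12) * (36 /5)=984 /95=10.36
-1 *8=-8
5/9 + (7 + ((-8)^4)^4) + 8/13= 281474976710664.17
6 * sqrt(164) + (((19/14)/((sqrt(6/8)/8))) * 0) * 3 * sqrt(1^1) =12 * sqrt(41) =76.84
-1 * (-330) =330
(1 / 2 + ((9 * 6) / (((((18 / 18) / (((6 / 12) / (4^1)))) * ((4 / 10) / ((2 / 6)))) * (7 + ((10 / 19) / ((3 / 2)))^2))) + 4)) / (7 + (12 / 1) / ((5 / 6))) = 4896765 / 19810408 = 0.25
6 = 6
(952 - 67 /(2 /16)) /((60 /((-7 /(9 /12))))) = -2912 /45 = -64.71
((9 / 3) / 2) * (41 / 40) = 123 / 80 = 1.54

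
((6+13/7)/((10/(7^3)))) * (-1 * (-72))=19404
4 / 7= 0.57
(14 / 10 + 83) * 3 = 1266 / 5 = 253.20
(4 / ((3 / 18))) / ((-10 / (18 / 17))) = -216 / 85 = -2.54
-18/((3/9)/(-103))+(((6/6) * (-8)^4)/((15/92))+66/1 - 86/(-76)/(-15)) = 5842511/190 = 30750.06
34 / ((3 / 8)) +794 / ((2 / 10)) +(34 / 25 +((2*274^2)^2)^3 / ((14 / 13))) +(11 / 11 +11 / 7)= 798111020796184790444073830529302 / 75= 10641480277282463872587650000000.00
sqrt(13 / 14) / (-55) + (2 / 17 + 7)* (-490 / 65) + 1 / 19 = -225081 / 4199 - sqrt(182) / 770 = -53.62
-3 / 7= -0.43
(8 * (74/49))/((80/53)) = 1961/245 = 8.00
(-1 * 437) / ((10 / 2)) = -437 / 5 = -87.40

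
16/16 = 1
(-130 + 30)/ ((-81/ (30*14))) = 14000/ 27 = 518.52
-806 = -806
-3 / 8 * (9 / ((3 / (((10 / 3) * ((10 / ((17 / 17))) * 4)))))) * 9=-1350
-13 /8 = -1.62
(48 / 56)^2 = 36 / 49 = 0.73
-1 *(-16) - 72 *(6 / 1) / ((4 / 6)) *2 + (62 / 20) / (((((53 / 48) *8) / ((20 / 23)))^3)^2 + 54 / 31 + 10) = -130196268407423026062080 / 101715834917481319111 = -1280.00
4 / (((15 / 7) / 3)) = 5.60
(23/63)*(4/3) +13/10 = 3377/1890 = 1.79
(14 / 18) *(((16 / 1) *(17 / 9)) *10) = 235.06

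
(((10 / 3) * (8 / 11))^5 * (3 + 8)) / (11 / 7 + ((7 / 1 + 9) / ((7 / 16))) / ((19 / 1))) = 87162880000 / 330871959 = 263.43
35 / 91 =5 / 13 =0.38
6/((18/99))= 33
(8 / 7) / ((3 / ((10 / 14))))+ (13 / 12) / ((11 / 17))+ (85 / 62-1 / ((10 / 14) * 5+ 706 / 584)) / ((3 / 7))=9124148311 / 1959163668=4.66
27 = 27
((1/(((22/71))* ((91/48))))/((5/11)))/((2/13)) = 852/35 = 24.34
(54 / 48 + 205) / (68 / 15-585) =-24735 / 69656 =-0.36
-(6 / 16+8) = -67 / 8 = -8.38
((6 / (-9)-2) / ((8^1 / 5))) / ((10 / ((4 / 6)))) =-1 / 9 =-0.11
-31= -31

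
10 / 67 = 0.15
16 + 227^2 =51545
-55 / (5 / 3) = -33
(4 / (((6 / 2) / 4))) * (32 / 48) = 32 / 9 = 3.56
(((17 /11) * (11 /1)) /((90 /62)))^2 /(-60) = -277729 /121500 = -2.29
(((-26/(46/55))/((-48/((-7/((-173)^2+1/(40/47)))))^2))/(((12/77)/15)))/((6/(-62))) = 86393125/117696814165584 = 0.00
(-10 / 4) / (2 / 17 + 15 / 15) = -85 / 38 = -2.24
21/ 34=0.62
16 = 16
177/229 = 0.77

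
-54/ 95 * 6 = -324/ 95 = -3.41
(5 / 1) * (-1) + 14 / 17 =-71 / 17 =-4.18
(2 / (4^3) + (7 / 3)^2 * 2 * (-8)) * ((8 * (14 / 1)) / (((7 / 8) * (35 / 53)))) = -5316748 / 315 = -16878.57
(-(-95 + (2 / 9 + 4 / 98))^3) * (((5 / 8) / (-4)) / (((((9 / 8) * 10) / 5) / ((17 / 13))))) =-6198591949631815 / 80277089256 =-77214.96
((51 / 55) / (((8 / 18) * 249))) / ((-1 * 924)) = -51 / 5624080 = -0.00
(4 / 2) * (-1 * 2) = -4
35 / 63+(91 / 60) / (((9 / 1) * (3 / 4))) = 316 / 405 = 0.78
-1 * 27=-27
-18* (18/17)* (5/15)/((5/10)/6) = -1296/17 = -76.24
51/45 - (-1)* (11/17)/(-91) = 26134/23205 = 1.13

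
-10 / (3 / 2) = -20 / 3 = -6.67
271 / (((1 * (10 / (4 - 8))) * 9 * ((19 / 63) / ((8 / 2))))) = -15176 / 95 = -159.75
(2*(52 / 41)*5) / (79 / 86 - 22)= -44720 / 74333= -0.60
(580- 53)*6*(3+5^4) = 1985736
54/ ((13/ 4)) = 216/ 13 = 16.62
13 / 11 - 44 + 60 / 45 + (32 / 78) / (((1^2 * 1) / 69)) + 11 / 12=-7013 / 572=-12.26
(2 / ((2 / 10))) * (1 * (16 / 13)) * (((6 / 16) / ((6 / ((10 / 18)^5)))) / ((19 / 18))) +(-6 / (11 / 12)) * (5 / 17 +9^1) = -18423882692 / 303046029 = -60.80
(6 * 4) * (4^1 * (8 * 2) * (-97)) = -148992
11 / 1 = 11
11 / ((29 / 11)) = 121 / 29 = 4.17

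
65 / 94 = 0.69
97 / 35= 2.77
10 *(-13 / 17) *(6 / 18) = -130 / 51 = -2.55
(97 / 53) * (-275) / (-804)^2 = -26675 / 34260048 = -0.00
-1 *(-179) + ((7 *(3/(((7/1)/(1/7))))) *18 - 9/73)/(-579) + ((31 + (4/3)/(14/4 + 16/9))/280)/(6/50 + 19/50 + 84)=5668170956641/31667845300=178.99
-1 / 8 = -0.12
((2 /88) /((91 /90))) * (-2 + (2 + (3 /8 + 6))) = 2295 /16016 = 0.14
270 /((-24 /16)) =-180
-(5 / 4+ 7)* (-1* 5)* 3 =495 / 4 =123.75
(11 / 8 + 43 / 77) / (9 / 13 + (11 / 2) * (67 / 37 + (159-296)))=-572871 / 220102960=-0.00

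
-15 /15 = -1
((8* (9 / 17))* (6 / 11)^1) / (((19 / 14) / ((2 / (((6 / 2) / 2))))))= 8064 / 3553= 2.27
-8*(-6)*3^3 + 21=1317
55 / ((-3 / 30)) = -550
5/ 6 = 0.83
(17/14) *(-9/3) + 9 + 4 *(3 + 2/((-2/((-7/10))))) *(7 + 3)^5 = 20720075/14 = 1480005.36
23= 23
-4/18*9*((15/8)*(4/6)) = -5/2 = -2.50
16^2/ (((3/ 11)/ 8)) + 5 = 22543/ 3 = 7514.33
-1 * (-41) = 41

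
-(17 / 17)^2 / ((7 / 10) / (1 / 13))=-10 / 91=-0.11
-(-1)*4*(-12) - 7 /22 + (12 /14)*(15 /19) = -139399 /2926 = -47.64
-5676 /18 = -946 /3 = -315.33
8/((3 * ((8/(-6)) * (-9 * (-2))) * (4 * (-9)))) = 0.00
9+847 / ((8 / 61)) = 51739 / 8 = 6467.38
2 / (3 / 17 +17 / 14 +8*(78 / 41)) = 19516 / 162083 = 0.12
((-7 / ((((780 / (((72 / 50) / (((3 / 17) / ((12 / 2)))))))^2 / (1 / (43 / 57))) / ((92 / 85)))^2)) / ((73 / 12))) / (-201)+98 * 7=686.00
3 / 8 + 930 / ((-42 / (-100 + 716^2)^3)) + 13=-2981656596500031483.77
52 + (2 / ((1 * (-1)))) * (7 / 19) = 974 / 19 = 51.26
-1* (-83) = 83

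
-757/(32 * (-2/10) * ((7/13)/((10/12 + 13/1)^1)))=4084015/1344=3038.70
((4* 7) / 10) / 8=0.35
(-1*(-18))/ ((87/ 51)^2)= 5202/ 841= 6.19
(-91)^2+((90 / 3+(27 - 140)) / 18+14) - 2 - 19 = 148849 / 18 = 8269.39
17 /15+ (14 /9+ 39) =1876 /45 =41.69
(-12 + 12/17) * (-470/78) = 15040/221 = 68.05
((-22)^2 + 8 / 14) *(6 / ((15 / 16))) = 108544 / 35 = 3101.26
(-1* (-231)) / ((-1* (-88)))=2.62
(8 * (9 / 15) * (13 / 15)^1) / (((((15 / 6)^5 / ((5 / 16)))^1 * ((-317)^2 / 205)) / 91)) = 776048 / 314028125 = 0.00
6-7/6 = 29/6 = 4.83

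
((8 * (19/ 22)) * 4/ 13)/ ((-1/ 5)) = -1520/ 143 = -10.63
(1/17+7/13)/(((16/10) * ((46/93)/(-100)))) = -383625/5083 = -75.47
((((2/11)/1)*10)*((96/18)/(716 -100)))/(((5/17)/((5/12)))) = 170/7623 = 0.02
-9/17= -0.53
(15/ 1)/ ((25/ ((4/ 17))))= 12/ 85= 0.14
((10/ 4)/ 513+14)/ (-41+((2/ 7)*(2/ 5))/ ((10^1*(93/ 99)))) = -77951825/ 228140334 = -0.34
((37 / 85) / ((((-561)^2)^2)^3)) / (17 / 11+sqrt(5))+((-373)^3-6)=-51895123.00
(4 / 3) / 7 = 4 / 21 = 0.19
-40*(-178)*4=28480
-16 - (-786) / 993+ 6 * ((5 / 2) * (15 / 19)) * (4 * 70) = 20757354 / 6289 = 3300.58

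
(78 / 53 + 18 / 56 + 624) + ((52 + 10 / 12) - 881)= -900967 / 4452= -202.37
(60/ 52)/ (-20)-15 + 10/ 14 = -5221/ 364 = -14.34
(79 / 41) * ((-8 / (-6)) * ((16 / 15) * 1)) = 5056 / 1845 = 2.74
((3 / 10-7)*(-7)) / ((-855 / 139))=-65191 / 8550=-7.62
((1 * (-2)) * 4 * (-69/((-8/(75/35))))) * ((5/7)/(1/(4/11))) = -20700/539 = -38.40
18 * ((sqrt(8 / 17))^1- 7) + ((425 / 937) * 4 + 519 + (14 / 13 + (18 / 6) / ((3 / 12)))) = 36 * sqrt(34) / 17 + 4968523 / 12181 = 420.24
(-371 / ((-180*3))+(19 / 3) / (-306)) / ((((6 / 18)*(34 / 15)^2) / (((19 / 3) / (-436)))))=-193705 / 34273088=-0.01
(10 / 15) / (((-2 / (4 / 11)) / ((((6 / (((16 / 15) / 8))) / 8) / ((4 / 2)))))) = -15 / 44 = -0.34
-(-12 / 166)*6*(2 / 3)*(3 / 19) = 72 / 1577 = 0.05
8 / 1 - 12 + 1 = -3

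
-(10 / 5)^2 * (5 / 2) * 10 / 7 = -100 / 7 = -14.29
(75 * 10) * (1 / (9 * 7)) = 250 / 21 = 11.90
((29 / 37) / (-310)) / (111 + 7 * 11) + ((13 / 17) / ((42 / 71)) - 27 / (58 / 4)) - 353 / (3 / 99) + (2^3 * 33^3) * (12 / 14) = 5241316567994263 / 22324795080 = 234775.57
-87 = -87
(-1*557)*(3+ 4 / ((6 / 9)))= -5013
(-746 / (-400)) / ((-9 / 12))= -373 / 150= -2.49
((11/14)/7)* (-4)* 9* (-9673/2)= 19543.41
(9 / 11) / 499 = 9 / 5489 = 0.00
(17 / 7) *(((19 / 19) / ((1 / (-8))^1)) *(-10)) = 1360 / 7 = 194.29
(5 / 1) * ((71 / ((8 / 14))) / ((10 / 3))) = 186.38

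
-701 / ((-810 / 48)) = 5608 / 135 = 41.54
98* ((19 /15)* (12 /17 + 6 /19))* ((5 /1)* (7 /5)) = 887.76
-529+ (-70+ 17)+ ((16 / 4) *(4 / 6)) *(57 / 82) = -23786 / 41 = -580.15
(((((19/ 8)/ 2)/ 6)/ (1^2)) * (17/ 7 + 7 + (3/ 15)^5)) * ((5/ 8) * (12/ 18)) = 3918883/ 5040000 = 0.78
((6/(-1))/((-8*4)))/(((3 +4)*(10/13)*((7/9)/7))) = 351/1120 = 0.31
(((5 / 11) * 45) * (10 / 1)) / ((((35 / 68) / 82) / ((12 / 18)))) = 1672800 / 77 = 21724.68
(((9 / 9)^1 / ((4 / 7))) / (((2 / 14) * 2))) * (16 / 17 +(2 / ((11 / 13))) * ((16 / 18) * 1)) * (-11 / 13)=-31360 / 1989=-15.77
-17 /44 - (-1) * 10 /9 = 287 /396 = 0.72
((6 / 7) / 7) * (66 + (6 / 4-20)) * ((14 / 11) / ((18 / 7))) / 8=95 / 264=0.36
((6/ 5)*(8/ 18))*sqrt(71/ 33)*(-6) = -16*sqrt(2343)/ 165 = -4.69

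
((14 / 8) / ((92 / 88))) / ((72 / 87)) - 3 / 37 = 79309 / 40848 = 1.94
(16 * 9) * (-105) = -15120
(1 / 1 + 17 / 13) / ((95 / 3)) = 18 / 247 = 0.07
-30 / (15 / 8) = -16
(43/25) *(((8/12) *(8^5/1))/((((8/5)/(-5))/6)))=-704512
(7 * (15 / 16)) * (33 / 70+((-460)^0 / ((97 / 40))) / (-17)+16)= 5695491 / 52768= 107.93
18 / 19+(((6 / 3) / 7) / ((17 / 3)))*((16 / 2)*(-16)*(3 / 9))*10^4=-48637858 / 2261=-21511.66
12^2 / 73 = 144 / 73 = 1.97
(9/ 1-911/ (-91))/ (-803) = -1730/ 73073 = -0.02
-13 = -13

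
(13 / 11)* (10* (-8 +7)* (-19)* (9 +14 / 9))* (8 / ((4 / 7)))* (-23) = -75557300 / 99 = -763205.05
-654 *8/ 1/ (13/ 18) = -94176/ 13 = -7244.31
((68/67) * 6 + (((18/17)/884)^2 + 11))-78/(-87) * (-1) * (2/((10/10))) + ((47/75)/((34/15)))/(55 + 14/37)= 15.30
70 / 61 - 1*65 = -3895 / 61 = -63.85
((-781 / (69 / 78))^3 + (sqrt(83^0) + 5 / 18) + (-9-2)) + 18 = -150711240814205 / 219006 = -688160328.09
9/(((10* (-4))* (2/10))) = -9/8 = -1.12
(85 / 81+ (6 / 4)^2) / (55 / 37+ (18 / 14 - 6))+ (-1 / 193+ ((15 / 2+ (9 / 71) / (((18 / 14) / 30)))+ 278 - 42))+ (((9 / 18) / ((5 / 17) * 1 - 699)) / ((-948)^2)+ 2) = 136159353488472961973 / 550293577990592832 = 247.43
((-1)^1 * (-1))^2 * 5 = 5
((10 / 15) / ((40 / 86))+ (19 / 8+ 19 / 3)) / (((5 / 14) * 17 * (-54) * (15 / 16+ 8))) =-17038 / 4922775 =-0.00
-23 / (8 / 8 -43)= 23 / 42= 0.55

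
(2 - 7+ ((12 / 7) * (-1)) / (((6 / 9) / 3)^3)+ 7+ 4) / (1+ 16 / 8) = -701 / 14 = -50.07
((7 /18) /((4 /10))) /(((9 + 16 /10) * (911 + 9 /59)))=10325 /102570264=0.00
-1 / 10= -0.10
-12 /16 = -3 /4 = -0.75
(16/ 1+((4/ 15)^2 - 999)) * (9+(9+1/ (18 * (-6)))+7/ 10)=-2232157787/ 121500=-18371.67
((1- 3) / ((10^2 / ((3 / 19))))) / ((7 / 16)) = -24 / 3325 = -0.01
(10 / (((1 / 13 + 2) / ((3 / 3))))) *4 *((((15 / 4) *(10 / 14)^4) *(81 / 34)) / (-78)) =-46875 / 81634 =-0.57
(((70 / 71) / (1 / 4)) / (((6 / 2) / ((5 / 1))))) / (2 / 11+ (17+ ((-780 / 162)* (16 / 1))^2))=3742200 / 3388700851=0.00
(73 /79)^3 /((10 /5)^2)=389017 /1972156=0.20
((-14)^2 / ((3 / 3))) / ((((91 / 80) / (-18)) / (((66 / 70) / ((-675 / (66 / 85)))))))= 92928 / 27625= 3.36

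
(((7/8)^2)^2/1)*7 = 16807/4096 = 4.10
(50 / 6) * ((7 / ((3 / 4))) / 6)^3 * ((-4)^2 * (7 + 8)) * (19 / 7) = 14896000 / 729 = 20433.47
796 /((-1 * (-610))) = 398 /305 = 1.30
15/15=1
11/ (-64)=-11/ 64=-0.17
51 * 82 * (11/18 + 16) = 208403/3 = 69467.67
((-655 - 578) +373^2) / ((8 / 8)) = 137896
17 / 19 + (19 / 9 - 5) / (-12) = 1165 / 1026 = 1.14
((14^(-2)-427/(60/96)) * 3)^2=4034445839649/960400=4200797.42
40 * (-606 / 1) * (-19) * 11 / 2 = 2533080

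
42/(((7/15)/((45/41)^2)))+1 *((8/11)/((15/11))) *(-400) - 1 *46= -150.92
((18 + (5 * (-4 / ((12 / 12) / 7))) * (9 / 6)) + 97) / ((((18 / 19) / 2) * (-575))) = 361 / 1035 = 0.35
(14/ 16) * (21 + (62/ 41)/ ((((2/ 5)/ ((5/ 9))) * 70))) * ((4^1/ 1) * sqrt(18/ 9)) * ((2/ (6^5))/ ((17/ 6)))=108641 * sqrt(2)/ 16259616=0.01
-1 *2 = -2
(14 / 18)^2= 49 / 81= 0.60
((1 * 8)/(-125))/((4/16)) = -32/125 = -0.26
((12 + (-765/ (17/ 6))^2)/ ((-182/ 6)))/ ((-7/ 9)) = 3090.46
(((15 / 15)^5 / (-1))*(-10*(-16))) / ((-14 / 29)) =2320 / 7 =331.43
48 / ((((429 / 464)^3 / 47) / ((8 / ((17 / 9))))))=12089.40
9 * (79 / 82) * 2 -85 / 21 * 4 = 991 / 861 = 1.15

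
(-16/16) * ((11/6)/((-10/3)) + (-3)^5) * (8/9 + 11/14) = 1027781/2520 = 407.85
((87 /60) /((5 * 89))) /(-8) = -29 /71200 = -0.00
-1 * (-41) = 41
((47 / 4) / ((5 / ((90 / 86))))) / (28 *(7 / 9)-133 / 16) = 15228 / 83377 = 0.18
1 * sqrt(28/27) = 2 * sqrt(21)/9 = 1.02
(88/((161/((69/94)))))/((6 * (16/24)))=33/329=0.10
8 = 8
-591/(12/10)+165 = -655/2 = -327.50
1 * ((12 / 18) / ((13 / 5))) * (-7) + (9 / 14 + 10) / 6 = -23 / 1092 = -0.02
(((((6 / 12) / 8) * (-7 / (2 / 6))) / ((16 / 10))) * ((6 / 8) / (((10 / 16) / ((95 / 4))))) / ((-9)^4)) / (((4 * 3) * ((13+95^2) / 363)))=-80465 / 6746830848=-0.00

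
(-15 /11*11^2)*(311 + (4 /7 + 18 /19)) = -6858225 /133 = -51565.60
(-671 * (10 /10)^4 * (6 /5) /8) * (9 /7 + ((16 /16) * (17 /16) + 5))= -1656699 /2240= -739.60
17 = 17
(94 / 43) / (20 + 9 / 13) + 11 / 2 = 129681 / 23134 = 5.61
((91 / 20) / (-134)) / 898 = -91 / 2406640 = -0.00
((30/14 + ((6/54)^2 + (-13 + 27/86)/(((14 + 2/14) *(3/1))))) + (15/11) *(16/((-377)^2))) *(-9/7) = -141520309795/59294228994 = -2.39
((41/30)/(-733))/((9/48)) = -328/32985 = -0.01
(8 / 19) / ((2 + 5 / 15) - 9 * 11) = -0.00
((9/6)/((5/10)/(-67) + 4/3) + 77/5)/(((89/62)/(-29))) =-79212688/237185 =-333.97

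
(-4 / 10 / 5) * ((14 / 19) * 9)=-252 / 475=-0.53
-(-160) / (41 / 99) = 15840 / 41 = 386.34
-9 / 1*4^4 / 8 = -288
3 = 3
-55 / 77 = -5 / 7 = -0.71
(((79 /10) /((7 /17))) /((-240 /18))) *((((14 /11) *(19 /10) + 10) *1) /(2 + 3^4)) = -2751807 /12782000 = -0.22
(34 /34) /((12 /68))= 17 /3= 5.67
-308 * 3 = -924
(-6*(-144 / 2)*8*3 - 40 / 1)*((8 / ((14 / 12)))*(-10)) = -4957440 / 7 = -708205.71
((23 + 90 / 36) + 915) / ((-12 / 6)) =-1881 / 4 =-470.25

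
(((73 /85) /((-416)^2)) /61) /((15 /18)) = 219 /2243238400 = 0.00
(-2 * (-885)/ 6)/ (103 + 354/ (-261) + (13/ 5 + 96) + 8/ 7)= 898275/ 613222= 1.46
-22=-22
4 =4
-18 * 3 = -54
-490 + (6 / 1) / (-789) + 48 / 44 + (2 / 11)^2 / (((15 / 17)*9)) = -2100419576 / 4296105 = -488.91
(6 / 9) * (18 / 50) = 6 / 25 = 0.24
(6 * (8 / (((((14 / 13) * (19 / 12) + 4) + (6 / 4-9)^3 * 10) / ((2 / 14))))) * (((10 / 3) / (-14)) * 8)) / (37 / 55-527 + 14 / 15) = -329472 / 55836188107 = -0.00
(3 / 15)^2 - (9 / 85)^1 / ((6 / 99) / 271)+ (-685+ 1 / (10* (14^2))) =-192991511 / 166600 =-1158.41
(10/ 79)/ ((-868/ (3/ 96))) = -5/ 1097152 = -0.00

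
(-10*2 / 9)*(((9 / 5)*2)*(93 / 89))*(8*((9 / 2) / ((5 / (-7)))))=421.32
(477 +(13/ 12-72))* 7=34111/ 12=2842.58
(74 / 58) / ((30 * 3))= 37 / 2610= 0.01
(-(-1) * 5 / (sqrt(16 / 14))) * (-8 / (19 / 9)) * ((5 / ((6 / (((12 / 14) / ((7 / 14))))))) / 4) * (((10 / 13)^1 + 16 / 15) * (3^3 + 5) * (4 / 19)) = -687360 * sqrt(14) / 32851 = -78.29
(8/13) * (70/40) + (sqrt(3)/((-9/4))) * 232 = 14/13 - 928 * sqrt(3)/9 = -177.52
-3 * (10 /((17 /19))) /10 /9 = -19 /51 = -0.37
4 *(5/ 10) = 2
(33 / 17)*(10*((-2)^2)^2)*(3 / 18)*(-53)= -46640 / 17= -2743.53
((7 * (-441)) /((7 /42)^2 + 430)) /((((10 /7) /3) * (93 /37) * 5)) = -1.20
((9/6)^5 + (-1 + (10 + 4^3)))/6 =13.43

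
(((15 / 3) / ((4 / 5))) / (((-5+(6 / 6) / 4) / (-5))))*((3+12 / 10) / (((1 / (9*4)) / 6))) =113400 / 19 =5968.42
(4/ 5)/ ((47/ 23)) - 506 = -118818/ 235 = -505.61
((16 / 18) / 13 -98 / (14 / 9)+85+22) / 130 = 2578 / 7605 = 0.34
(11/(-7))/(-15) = 11/105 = 0.10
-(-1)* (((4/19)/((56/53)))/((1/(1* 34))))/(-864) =-901/114912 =-0.01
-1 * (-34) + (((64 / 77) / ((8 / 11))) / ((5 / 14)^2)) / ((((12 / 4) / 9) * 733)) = 623722 / 18325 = 34.04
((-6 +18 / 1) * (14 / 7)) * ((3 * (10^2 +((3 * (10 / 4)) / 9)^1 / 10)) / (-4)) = -3603 / 2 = -1801.50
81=81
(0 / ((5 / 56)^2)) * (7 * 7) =0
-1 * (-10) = 10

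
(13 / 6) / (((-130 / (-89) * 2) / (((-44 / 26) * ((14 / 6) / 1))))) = -6853 / 2340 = -2.93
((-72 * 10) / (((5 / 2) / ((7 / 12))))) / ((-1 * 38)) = 84 / 19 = 4.42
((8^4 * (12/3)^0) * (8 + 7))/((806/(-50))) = -1536000/403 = -3811.41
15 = 15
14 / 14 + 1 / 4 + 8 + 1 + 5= 61 / 4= 15.25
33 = 33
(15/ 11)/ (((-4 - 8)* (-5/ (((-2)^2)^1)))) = 1/ 11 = 0.09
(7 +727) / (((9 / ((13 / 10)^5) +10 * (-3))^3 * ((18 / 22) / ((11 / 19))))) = -2273011951076728246099 / 91772385668371027534500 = -0.02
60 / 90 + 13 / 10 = 59 / 30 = 1.97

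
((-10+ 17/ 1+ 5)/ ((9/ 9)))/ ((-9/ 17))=-68/ 3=-22.67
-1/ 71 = -0.01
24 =24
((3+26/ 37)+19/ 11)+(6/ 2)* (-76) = -90586/ 407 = -222.57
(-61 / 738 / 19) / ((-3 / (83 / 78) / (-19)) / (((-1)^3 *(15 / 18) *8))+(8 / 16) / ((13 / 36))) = -329095 / 103060593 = -0.00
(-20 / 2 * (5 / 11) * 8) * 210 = -84000 / 11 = -7636.36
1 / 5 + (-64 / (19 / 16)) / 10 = -493 / 95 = -5.19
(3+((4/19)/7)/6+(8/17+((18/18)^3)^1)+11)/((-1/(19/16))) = -104971/5712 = -18.38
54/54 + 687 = 688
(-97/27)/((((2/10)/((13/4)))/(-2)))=6305/54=116.76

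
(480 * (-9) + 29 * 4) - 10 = -4214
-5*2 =-10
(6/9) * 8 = 16/3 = 5.33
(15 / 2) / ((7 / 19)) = 20.36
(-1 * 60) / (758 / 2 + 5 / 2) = -120 / 763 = -0.16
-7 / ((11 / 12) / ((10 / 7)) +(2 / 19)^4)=-109469640 / 10036637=-10.91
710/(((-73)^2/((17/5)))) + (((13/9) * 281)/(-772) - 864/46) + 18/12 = -14779762465/851595516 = -17.36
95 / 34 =2.79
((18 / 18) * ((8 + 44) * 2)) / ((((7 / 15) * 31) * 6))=260 / 217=1.20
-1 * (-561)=561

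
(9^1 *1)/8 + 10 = 89/8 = 11.12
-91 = -91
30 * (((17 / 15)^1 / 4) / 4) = 2.12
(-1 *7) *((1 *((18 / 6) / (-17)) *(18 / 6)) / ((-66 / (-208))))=2184 / 187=11.68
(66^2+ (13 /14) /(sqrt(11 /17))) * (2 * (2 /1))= 26 * sqrt(187) /77+ 17424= 17428.62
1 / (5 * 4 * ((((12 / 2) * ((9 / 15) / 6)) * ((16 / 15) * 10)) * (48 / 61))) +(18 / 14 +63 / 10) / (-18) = -88489 / 215040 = -0.41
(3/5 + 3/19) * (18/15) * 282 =121824/475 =256.47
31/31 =1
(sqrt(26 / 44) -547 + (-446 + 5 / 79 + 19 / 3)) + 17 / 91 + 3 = -21209345 / 21567 + sqrt(286) / 22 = -982.65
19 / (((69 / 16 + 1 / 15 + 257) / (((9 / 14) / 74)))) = 0.00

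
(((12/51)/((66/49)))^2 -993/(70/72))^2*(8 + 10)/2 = 126569478876204188224/13481711345025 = 9388235.34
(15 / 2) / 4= 15 / 8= 1.88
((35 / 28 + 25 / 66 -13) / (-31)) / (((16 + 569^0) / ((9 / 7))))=4503 / 162316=0.03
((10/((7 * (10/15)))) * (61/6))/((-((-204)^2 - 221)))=-61/115906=-0.00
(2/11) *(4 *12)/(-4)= -24/11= -2.18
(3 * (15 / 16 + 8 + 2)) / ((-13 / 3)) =-1575 / 208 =-7.57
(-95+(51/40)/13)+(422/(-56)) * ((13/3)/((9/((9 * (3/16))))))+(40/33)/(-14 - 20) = -1650954079/16336320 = -101.06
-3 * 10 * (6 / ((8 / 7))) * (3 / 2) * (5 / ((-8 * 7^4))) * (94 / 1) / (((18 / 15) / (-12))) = -158625 / 2744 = -57.81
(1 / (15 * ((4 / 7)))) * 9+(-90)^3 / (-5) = 2916021 / 20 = 145801.05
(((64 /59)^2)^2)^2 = 281474976710656 /146830437604321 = 1.92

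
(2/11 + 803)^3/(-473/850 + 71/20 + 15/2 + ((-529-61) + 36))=-390793496962500/409930697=-953316.01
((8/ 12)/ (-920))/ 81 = -1/ 111780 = -0.00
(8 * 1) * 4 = 32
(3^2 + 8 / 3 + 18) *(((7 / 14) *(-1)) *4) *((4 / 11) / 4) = -178 / 33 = -5.39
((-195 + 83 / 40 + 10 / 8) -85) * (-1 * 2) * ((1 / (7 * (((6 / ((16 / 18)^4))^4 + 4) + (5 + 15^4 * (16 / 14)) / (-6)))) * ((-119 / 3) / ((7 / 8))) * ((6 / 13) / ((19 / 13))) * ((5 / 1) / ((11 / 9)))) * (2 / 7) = 102130239812206067712 / 85535434548528702155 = 1.19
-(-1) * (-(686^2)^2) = -221460595216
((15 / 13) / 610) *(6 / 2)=9 / 1586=0.01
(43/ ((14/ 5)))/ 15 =43/ 42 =1.02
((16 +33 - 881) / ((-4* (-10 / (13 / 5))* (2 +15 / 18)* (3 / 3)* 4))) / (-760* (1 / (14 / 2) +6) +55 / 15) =42588 / 41634275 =0.00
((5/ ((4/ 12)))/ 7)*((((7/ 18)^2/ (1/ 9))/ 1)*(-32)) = -280/ 3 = -93.33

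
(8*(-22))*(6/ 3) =-352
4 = 4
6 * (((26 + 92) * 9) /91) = 6372 /91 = 70.02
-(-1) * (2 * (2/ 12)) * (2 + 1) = 1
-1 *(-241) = 241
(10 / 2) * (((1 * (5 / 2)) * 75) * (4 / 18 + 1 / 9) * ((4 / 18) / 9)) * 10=6250 / 81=77.16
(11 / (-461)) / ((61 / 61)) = -11 / 461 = -0.02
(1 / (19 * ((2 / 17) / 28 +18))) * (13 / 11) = 3094 / 895565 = 0.00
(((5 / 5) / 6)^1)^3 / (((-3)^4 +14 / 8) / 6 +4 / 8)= 0.00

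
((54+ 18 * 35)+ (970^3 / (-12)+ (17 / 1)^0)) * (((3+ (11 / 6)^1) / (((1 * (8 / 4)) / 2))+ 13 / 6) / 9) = -1597163365 / 27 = -59154198.70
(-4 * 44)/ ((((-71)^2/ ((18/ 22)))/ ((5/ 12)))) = -60/ 5041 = -0.01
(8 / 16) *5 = 2.50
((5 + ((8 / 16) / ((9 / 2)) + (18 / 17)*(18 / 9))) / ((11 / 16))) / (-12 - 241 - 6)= -2528 / 62271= -0.04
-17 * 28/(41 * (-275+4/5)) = 2380/56211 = 0.04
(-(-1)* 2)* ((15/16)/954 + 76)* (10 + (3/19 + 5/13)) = 83912381/52364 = 1602.48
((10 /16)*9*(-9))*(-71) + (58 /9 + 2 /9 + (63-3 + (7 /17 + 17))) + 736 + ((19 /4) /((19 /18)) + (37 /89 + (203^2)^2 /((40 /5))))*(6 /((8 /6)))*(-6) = -52029276018365 /9078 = -5731358891.65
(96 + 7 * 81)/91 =51/7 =7.29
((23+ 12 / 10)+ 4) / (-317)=-141 / 1585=-0.09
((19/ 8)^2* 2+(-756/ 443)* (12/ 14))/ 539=139187/ 7640864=0.02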